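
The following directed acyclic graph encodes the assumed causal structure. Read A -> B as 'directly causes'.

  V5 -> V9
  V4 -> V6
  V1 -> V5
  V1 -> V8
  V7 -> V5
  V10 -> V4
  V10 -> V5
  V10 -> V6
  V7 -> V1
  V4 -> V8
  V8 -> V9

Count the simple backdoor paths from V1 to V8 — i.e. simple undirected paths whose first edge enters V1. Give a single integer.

A backdoor path from V1 to V8 is any simple undirected path whose first edge points into V1 (i.e. leaves V1 via a parent).
Parents of V1: {V7}.
Enumerating:
  P1: V1 <- V7 -> V5 <- V10 -> V4 -> V8
  P2: V1 <- V7 -> V5 <- V10 -> V6 <- V4 -> V8
  P3: V1 <- V7 -> V5 -> V9 <- V8
That exhausts the simple backdoor paths. Count: 3.

3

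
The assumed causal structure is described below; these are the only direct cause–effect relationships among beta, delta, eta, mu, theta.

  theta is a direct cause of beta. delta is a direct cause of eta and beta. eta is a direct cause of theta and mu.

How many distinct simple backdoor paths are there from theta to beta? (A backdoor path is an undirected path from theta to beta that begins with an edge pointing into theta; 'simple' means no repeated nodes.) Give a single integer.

1

A backdoor path from theta to beta is any simple undirected path whose first edge points into theta (i.e. leaves theta via a parent).
Parents of theta: {eta}.
Enumerating:
  P1: theta <- eta <- delta -> beta
That exhausts the simple backdoor paths. Count: 1.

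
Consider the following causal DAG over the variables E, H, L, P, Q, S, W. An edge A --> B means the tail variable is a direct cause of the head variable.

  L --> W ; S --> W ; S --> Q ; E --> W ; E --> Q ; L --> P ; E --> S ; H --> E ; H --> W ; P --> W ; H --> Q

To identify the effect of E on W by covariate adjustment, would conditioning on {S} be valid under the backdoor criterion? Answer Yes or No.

No

Backdoor paths from E to W (paths whose first edge points into E):
  P1: E <- H -> Q <- S -> W
  P2: E <- H -> W
Condition 1 (no descendant of E in the set): FAILS — S is a descendant of E.
Condition 2 (every backdoor path blocked by {S}):
  P1: blocked at collider Q (neither it nor any descendant is in the conditioning set).
  P2: open — no interior node is in the conditioning set.
{S} does not satisfy the backdoor criterion.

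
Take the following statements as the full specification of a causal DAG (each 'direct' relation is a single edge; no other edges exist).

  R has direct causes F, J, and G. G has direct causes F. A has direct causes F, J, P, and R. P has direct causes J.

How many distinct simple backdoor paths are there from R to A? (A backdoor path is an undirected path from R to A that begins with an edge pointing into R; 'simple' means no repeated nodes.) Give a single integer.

A backdoor path from R to A is any simple undirected path whose first edge points into R (i.e. leaves R via a parent).
Parents of R: {F, G, J}.
Enumerating:
  P1: R <- J -> P -> A
  P2: R <- J -> A
  P3: R <- F -> A
  P4: R <- G <- F -> A
That exhausts the simple backdoor paths. Count: 4.

4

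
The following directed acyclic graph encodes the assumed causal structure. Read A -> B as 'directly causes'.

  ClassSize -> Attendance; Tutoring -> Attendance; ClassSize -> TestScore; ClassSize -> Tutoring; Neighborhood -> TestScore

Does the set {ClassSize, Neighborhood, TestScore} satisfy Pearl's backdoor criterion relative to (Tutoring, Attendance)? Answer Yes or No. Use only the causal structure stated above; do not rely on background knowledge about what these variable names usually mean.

Yes

Backdoor paths from Tutoring to Attendance (paths whose first edge points into Tutoring):
  P1: Tutoring <- ClassSize -> Attendance
Condition 1 (no descendant of Tutoring in the set): holds — descendants of Tutoring are {Attendance}; none are in {ClassSize, Neighborhood, TestScore}.
Condition 2 (every backdoor path blocked by {ClassSize, Neighborhood, TestScore}):
  P1: blocked at fork node ClassSize ∈ conditioning set.
{ClassSize, Neighborhood, TestScore} satisfies the backdoor criterion.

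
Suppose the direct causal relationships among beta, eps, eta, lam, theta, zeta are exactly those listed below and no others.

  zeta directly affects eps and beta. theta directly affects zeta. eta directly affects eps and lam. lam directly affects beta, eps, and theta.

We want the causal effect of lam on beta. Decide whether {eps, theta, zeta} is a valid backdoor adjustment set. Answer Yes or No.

No

Backdoor paths from lam to beta (paths whose first edge points into lam):
  P1: lam <- eta -> eps <- zeta -> beta
Condition 1 (no descendant of lam in the set): FAILS — eps, theta, and zeta are descendants of lam.
Condition 2 (every backdoor path blocked by {eps, theta, zeta}):
  P1: blocked at fork node zeta ∈ conditioning set.
{eps, theta, zeta} does not satisfy the backdoor criterion.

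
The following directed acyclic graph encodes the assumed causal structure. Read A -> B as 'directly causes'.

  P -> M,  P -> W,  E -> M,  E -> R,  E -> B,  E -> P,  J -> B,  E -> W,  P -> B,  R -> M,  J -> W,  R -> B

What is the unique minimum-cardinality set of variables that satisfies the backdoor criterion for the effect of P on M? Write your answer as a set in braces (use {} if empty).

Variables eligible for adjustment (non-descendants of P, excluding P and M): {E, J, R}.
Backdoor paths from P to M:
  P1: P <- E -> R -> M
  P2: P <- E -> B <- R -> M
  P3: P <- E -> M
  P4: P <- E -> W <- J -> B <- R -> M
The empty set is not sufficient: P1 (P <- E -> R -> M) has no collider blocking it and no conditioned non-collider, so it is open.
Try {E}:
  P1: blocked at fork node E ∈ conditioning set.
  P2: blocked at fork node E ∈ conditioning set.
  P3: blocked at fork node E ∈ conditioning set.
  P4: blocked at fork node E ∈ conditioning set.
{E} contains no descendant of P and blocks every backdoor path.
No other singleton works — e.g. {J} leaves P1 open — so {E} is the unique smallest valid adjustment set.

{E}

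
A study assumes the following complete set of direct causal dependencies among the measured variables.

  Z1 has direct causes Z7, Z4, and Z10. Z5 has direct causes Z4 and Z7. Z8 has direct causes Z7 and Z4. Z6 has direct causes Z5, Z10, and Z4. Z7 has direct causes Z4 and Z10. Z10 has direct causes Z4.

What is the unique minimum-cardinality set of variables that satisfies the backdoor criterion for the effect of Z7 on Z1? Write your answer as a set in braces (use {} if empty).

{Z10, Z4}

Variables eligible for adjustment (non-descendants of Z7, excluding Z7 and Z1): {Z10, Z4}.
Backdoor paths from Z7 to Z1:
  P1: Z7 <- Z4 -> Z10 -> Z1
  P2: Z7 <- Z4 -> Z5 -> Z6 <- Z10 -> Z1
  P3: Z7 <- Z4 -> Z1
  P4: Z7 <- Z4 -> Z6 <- Z10 -> Z1
  P5: Z7 <- Z10 <- Z4 -> Z1
  P6: Z7 <- Z10 -> Z1
  P7: Z7 <- Z10 -> Z6 <- Z4 -> Z1
  P8: Z7 <- Z10 -> Z6 <- Z5 <- Z4 -> Z1
The empty set is not sufficient: P1 (Z7 <- Z4 -> Z10 -> Z1) has no collider blocking it and no conditioned non-collider, so it is open.
Try {Z10, Z4}:
  P1: blocked at fork node Z4 ∈ conditioning set.
  P2: blocked at fork node Z4 ∈ conditioning set.
  P3: blocked at fork node Z4 ∈ conditioning set.
  P4: blocked at fork node Z4 ∈ conditioning set.
  P5: blocked at chain node Z10 ∈ conditioning set.
  P6: blocked at fork node Z10 ∈ conditioning set.
  P7: blocked at fork node Z10 ∈ conditioning set.
  P8: blocked at fork node Z10 ∈ conditioning set.
{Z10, Z4} contains no descendant of Z7 and blocks every backdoor path.
Every element of {Z10, Z4} is needed (dropping Z10 leaves P6 open; dropping Z4 leaves P3 open), so no proper subset is valid.
Among all size-2 subsets of the eligible variables, only {Z10, Z4} blocks every backdoor path, so it is the unique smallest valid adjustment set.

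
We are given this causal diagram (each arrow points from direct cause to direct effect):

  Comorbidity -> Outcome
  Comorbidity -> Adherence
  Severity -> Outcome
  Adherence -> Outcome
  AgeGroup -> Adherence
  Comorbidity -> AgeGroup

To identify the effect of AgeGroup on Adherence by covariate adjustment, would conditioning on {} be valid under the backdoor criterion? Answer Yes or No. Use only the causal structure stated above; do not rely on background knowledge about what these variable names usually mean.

No

Backdoor paths from AgeGroup to Adherence (paths whose first edge points into AgeGroup):
  P1: AgeGroup <- Comorbidity -> Adherence
  P2: AgeGroup <- Comorbidity -> Outcome <- Adherence
Condition 1 (no descendant of AgeGroup in the set): holds — descendants of AgeGroup are {Adherence, Outcome}; none are in {}.
Condition 2 (every backdoor path blocked by {}):
  P1: open — no interior node is in the conditioning set.
  P2: blocked at collider Outcome (neither it nor any descendant is in the conditioning set).
{} does not satisfy the backdoor criterion.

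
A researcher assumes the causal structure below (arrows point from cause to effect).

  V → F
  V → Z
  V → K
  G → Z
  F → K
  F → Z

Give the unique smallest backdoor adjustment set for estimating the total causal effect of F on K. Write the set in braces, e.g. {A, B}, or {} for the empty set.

{V}

Variables eligible for adjustment (non-descendants of F, excluding F and K): {G, V}.
Backdoor paths from F to K:
  P1: F <- V -> K
The empty set is not sufficient: P1 (F <- V -> K) has no collider blocking it and no conditioned non-collider, so it is open.
Try {V}:
  P1: blocked at fork node V ∈ conditioning set.
{V} contains no descendant of F and blocks every backdoor path.
No other singleton works — e.g. {G} leaves P1 open — so {V} is the unique smallest valid adjustment set.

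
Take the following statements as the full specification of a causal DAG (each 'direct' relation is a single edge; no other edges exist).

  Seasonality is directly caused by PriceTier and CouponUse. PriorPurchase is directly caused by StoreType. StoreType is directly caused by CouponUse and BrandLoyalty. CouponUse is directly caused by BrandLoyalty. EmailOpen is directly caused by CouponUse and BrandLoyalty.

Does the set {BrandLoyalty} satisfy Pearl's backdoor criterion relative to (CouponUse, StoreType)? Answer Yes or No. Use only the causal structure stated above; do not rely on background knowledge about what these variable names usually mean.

Backdoor paths from CouponUse to StoreType (paths whose first edge points into CouponUse):
  P1: CouponUse <- BrandLoyalty -> StoreType
Condition 1 (no descendant of CouponUse in the set): holds — descendants of CouponUse are {EmailOpen, PriorPurchase, Seasonality, StoreType}; none are in {BrandLoyalty}.
Condition 2 (every backdoor path blocked by {BrandLoyalty}):
  P1: blocked at fork node BrandLoyalty ∈ conditioning set.
{BrandLoyalty} satisfies the backdoor criterion.

Yes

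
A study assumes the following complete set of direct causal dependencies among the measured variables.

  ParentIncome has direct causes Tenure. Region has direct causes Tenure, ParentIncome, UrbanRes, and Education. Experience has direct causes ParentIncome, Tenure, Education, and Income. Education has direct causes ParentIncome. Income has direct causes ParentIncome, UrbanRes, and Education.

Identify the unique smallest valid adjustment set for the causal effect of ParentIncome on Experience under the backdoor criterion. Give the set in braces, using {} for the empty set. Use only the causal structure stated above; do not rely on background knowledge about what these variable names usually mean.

Variables eligible for adjustment (non-descendants of ParentIncome, excluding ParentIncome and Experience): {Tenure, UrbanRes}.
Backdoor paths from ParentIncome to Experience:
  P1: ParentIncome <- Tenure -> Region <- UrbanRes -> Income <- Education -> Experience
  P2: ParentIncome <- Tenure -> Region <- UrbanRes -> Income -> Experience
  P3: ParentIncome <- Tenure -> Region <- Education -> Income -> Experience
  P4: ParentIncome <- Tenure -> Region <- Education -> Experience
  P5: ParentIncome <- Tenure -> Experience
The empty set is not sufficient: P5 (ParentIncome <- Tenure -> Experience) has no collider blocking it and no conditioned non-collider, so it is open.
Try {Tenure}:
  P1: blocked at fork node Tenure ∈ conditioning set.
  P2: blocked at fork node Tenure ∈ conditioning set.
  P3: blocked at fork node Tenure ∈ conditioning set.
  P4: blocked at fork node Tenure ∈ conditioning set.
  P5: blocked at fork node Tenure ∈ conditioning set.
{Tenure} contains no descendant of ParentIncome and blocks every backdoor path.
No other singleton works — e.g. {UrbanRes} leaves P5 open — so {Tenure} is the unique smallest valid adjustment set.

{Tenure}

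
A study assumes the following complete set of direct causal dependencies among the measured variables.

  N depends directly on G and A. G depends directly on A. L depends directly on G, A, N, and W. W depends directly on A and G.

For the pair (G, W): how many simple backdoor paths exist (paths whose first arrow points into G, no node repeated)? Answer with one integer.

3

A backdoor path from G to W is any simple undirected path whose first edge points into G (i.e. leaves G via a parent).
Parents of G: {A}.
Enumerating:
  P1: G <- A -> N -> L <- W
  P2: G <- A -> W
  P3: G <- A -> L <- W
That exhausts the simple backdoor paths. Count: 3.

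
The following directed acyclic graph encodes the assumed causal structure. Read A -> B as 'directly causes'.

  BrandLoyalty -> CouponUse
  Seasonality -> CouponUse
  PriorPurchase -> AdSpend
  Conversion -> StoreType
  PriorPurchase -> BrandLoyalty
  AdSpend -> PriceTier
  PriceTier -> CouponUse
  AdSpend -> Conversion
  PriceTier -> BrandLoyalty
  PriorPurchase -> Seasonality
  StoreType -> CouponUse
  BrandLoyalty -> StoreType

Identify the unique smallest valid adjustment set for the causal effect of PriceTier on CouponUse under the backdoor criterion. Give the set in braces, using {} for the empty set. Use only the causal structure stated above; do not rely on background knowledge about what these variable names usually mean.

Variables eligible for adjustment (non-descendants of PriceTier, excluding PriceTier and CouponUse): {AdSpend, Conversion, PriorPurchase, Seasonality}.
Backdoor paths from PriceTier to CouponUse:
  P1: PriceTier <- AdSpend <- PriorPurchase -> Seasonality -> CouponUse
  P2: PriceTier <- AdSpend <- PriorPurchase -> BrandLoyalty -> StoreType -> CouponUse
  P3: PriceTier <- AdSpend <- PriorPurchase -> BrandLoyalty -> CouponUse
  P4: PriceTier <- AdSpend -> Conversion -> StoreType <- BrandLoyalty <- PriorPurchase -> Seasonality -> CouponUse
  P5: PriceTier <- AdSpend -> Conversion -> StoreType <- BrandLoyalty -> CouponUse
  P6: PriceTier <- AdSpend -> Conversion -> StoreType -> CouponUse
The empty set is not sufficient: P1 (PriceTier <- AdSpend <- PriorPurchase -> Seasonality -> CouponUse) has no collider blocking it and no conditioned non-collider, so it is open.
Try {AdSpend}:
  P1: blocked at chain node AdSpend ∈ conditioning set.
  P2: blocked at chain node AdSpend ∈ conditioning set.
  P3: blocked at chain node AdSpend ∈ conditioning set.
  P4: blocked at fork node AdSpend ∈ conditioning set.
  P5: blocked at fork node AdSpend ∈ conditioning set.
  P6: blocked at fork node AdSpend ∈ conditioning set.
{AdSpend} contains no descendant of PriceTier and blocks every backdoor path.
No other singleton works — e.g. {PriorPurchase} leaves P6 open — so {AdSpend} is the unique smallest valid adjustment set.

{AdSpend}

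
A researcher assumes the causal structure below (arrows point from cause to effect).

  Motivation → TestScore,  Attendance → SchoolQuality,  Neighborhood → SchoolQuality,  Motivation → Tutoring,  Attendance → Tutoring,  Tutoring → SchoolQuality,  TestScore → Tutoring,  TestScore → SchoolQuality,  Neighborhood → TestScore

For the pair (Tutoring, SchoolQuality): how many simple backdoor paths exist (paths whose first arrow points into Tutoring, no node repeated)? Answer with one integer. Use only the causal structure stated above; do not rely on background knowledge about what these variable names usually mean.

5

A backdoor path from Tutoring to SchoolQuality is any simple undirected path whose first edge points into Tutoring (i.e. leaves Tutoring via a parent).
Parents of Tutoring: {Attendance, Motivation, TestScore}.
Enumerating:
  P1: Tutoring <- Motivation -> TestScore <- Neighborhood -> SchoolQuality
  P2: Tutoring <- Motivation -> TestScore -> SchoolQuality
  P3: Tutoring <- Attendance -> SchoolQuality
  P4: Tutoring <- TestScore <- Neighborhood -> SchoolQuality
  P5: Tutoring <- TestScore -> SchoolQuality
That exhausts the simple backdoor paths. Count: 5.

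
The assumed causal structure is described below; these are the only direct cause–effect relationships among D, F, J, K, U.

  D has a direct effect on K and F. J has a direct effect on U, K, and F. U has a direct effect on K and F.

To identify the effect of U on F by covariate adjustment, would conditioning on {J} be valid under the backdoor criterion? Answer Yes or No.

Yes

Backdoor paths from U to F (paths whose first edge points into U):
  P1: U <- J -> K <- D -> F
  P2: U <- J -> F
Condition 1 (no descendant of U in the set): holds — descendants of U are {F, K}; none are in {J}.
Condition 2 (every backdoor path blocked by {J}):
  P1: blocked at fork node J ∈ conditioning set.
  P2: blocked at fork node J ∈ conditioning set.
{J} satisfies the backdoor criterion.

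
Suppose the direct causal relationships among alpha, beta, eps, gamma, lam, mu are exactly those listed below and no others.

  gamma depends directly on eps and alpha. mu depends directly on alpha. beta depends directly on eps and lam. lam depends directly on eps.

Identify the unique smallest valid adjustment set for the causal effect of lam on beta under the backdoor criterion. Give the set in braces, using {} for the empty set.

Variables eligible for adjustment (non-descendants of lam, excluding lam and beta): {alpha, eps, gamma, mu}.
Backdoor paths from lam to beta:
  P1: lam <- eps -> beta
The empty set is not sufficient: P1 (lam <- eps -> beta) has no collider blocking it and no conditioned non-collider, so it is open.
Try {eps}:
  P1: blocked at fork node eps ∈ conditioning set.
{eps} contains no descendant of lam and blocks every backdoor path.
No other singleton works — e.g. {alpha} leaves P1 open — so {eps} is the unique smallest valid adjustment set.

{eps}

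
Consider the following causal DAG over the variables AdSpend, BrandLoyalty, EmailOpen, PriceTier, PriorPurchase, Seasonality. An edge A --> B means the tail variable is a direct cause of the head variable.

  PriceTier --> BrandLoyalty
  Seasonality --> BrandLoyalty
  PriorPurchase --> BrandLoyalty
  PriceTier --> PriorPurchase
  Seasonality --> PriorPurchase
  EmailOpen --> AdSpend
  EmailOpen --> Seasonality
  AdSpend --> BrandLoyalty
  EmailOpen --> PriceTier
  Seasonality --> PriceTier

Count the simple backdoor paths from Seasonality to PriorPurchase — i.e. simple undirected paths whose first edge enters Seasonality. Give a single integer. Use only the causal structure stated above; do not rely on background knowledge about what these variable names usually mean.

A backdoor path from Seasonality to PriorPurchase is any simple undirected path whose first edge points into Seasonality (i.e. leaves Seasonality via a parent).
Parents of Seasonality: {EmailOpen}.
Enumerating:
  P1: Seasonality <- EmailOpen -> PriceTier -> PriorPurchase
  P2: Seasonality <- EmailOpen -> PriceTier -> BrandLoyalty <- PriorPurchase
  P3: Seasonality <- EmailOpen -> AdSpend -> BrandLoyalty <- PriceTier -> PriorPurchase
  P4: Seasonality <- EmailOpen -> AdSpend -> BrandLoyalty <- PriorPurchase
That exhausts the simple backdoor paths. Count: 4.

4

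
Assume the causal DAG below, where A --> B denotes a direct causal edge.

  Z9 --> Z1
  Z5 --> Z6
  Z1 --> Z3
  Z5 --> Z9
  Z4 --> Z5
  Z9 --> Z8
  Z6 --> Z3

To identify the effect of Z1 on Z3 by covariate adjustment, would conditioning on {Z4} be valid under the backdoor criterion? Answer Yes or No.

Backdoor paths from Z1 to Z3 (paths whose first edge points into Z1):
  P1: Z1 <- Z9 <- Z5 -> Z6 -> Z3
Condition 1 (no descendant of Z1 in the set): holds — descendants of Z1 are {Z3}; none are in {Z4}.
Condition 2 (every backdoor path blocked by {Z4}):
  P1: open — no interior node is in the conditioning set.
{Z4} does not satisfy the backdoor criterion.

No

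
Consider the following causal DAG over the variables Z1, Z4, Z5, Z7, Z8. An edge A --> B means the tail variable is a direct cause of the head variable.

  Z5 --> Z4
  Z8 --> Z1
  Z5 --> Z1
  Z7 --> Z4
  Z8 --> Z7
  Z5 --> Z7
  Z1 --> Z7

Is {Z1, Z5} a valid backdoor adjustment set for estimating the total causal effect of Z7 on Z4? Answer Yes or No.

Backdoor paths from Z7 to Z4 (paths whose first edge points into Z7):
  P1: Z7 <- Z5 -> Z4
  P2: Z7 <- Z8 -> Z1 <- Z5 -> Z4
  P3: Z7 <- Z1 <- Z5 -> Z4
Condition 1 (no descendant of Z7 in the set): holds — descendants of Z7 are {Z4}; none are in {Z1, Z5}.
Condition 2 (every backdoor path blocked by {Z1, Z5}):
  P1: blocked at fork node Z5 ∈ conditioning set.
  P2: blocked at fork node Z5 ∈ conditioning set.
  P3: blocked at chain node Z1 ∈ conditioning set.
{Z1, Z5} satisfies the backdoor criterion.

Yes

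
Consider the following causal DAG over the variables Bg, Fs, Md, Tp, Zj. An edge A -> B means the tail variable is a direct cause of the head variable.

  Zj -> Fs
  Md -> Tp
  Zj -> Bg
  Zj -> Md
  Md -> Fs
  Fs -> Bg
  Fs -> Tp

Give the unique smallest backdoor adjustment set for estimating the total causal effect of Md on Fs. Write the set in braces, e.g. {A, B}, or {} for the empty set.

{Zj}

Variables eligible for adjustment (non-descendants of Md, excluding Md and Fs): {Zj}.
Backdoor paths from Md to Fs:
  P1: Md <- Zj -> Fs
  P2: Md <- Zj -> Bg <- Fs
The empty set is not sufficient: P1 (Md <- Zj -> Fs) has no collider blocking it and no conditioned non-collider, so it is open.
Try {Zj}:
  P1: blocked at fork node Zj ∈ conditioning set.
  P2: blocked at fork node Zj ∈ conditioning set.
{Zj} contains no descendant of Md and blocks every backdoor path.
{Zj} is the unique smallest valid adjustment set.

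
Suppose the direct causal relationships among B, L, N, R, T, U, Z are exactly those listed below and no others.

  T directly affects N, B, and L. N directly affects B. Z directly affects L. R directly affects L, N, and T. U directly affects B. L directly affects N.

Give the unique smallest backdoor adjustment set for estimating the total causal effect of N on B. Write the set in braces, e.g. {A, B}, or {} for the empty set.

Variables eligible for adjustment (non-descendants of N, excluding N and B): {L, R, T, U, Z}.
Backdoor paths from N to B:
  P1: N <- R -> T -> B
  P2: N <- R -> L <- T -> B
  P3: N <- T -> B
  P4: N <- L <- R -> T -> B
  P5: N <- L <- T -> B
The empty set is not sufficient: P1 (N <- R -> T -> B) has no collider blocking it and no conditioned non-collider, so it is open.
Try {T}:
  P1: blocked at chain node T ∈ conditioning set.
  P2: blocked at collider L (neither it nor any descendant is in the conditioning set).
  P3: blocked at fork node T ∈ conditioning set.
  P4: blocked at chain node T ∈ conditioning set.
  P5: blocked at fork node T ∈ conditioning set.
{T} contains no descendant of N and blocks every backdoor path.
No other singleton works — e.g. {Z} leaves P1 open — so {T} is the unique smallest valid adjustment set.

{T}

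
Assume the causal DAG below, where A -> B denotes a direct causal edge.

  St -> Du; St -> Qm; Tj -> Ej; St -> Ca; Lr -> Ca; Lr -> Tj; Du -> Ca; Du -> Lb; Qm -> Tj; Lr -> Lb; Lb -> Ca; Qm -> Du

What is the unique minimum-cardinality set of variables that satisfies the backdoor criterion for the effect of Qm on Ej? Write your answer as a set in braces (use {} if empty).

{}

Variables eligible for adjustment (non-descendants of Qm, excluding Qm and Ej): {Lr, St}.
Backdoor paths from Qm to Ej:
  P1: Qm <- St -> Du -> Lb <- Lr -> Tj -> Ej
  P2: Qm <- St -> Du -> Lb -> Ca <- Lr -> Tj -> Ej
  P3: Qm <- St -> Du -> Ca <- Lr -> Tj -> Ej
  P4: Qm <- St -> Du -> Ca <- Lb <- Lr -> Tj -> Ej
  P5: Qm <- St -> Ca <- Lr -> Tj -> Ej
  P6: Qm <- St -> Ca <- Du -> Lb <- Lr -> Tj -> Ej
  P7: Qm <- St -> Ca <- Lb <- Lr -> Tj -> Ej
Each backdoor path contains an unconditioned collider, so every path is already blocked with the empty conditioning set:
  P1: blocked at collider Lb (neither it nor any descendant is in the conditioning set).
  P2: blocked at collider Ca (neither it nor any descendant is in the conditioning set).
  P3: blocked at collider Ca (neither it nor any descendant is in the conditioning set).
  P4: blocked at collider Ca (neither it nor any descendant is in the conditioning set).
  P5: blocked at collider Ca (neither it nor any descendant is in the conditioning set).
  P6: blocked at collider Ca (neither it nor any descendant is in the conditioning set).
  P7: blocked at collider Ca (neither it nor any descendant is in the conditioning set).
The empty set is therefore the unique smallest valid set.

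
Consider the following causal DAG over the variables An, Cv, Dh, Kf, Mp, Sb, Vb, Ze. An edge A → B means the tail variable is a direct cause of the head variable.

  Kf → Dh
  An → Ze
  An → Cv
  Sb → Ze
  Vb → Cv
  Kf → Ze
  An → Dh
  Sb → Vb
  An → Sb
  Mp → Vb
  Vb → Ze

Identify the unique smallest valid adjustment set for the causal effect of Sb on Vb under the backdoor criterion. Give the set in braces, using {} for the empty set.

{}

Variables eligible for adjustment (non-descendants of Sb, excluding Sb and Vb): {An, Dh, Kf, Mp}.
Backdoor paths from Sb to Vb:
  P1: Sb <- An -> Dh <- Kf -> Ze <- Vb
  P2: Sb <- An -> Ze <- Vb
  P3: Sb <- An -> Cv <- Vb
Each backdoor path contains an unconditioned collider, so every path is already blocked with the empty conditioning set:
  P1: blocked at collider Dh (neither it nor any descendant is in the conditioning set).
  P2: blocked at collider Ze (neither it nor any descendant is in the conditioning set).
  P3: blocked at collider Cv (neither it nor any descendant is in the conditioning set).
The empty set is therefore the unique smallest valid set.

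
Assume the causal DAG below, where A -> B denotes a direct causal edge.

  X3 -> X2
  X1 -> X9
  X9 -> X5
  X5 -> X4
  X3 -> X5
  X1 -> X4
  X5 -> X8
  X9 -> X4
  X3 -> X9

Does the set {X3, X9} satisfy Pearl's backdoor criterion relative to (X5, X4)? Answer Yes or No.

Backdoor paths from X5 to X4 (paths whose first edge points into X5):
  P1: X5 <- X3 -> X9 <- X1 -> X4
  P2: X5 <- X3 -> X9 -> X4
  P3: X5 <- X9 <- X1 -> X4
  P4: X5 <- X9 -> X4
Condition 1 (no descendant of X5 in the set): holds — descendants of X5 are {X4, X8}; none are in {X3, X9}.
Condition 2 (every backdoor path blocked by {X3, X9}):
  P1: blocked at fork node X3 ∈ conditioning set.
  P2: blocked at fork node X3 ∈ conditioning set.
  P3: blocked at chain node X9 ∈ conditioning set.
  P4: blocked at fork node X9 ∈ conditioning set.
{X3, X9} satisfies the backdoor criterion.

Yes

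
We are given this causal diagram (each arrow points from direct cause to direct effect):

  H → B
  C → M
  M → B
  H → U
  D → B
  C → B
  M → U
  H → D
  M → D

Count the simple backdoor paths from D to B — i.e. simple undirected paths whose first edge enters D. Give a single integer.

A backdoor path from D to B is any simple undirected path whose first edge points into D (i.e. leaves D via a parent).
Parents of D: {H, M}.
Enumerating:
  P1: D <- H -> U <- M <- C -> B
  P2: D <- H -> U <- M -> B
  P3: D <- H -> B
  P4: D <- M <- C -> B
  P5: D <- M -> U <- H -> B
  P6: D <- M -> B
That exhausts the simple backdoor paths. Count: 6.

6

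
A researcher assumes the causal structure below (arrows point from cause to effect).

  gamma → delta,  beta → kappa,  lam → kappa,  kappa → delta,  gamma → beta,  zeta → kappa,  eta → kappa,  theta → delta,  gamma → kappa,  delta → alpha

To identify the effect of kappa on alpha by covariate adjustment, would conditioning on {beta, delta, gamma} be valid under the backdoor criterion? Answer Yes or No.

Backdoor paths from kappa to alpha (paths whose first edge points into kappa):
  P1: kappa <- gamma -> delta -> alpha
  P2: kappa <- beta <- gamma -> delta -> alpha
Condition 1 (no descendant of kappa in the set): FAILS — delta is a descendant of kappa.
Condition 2 (every backdoor path blocked by {beta, delta, gamma}):
  P1: blocked at fork node gamma ∈ conditioning set.
  P2: blocked at chain node beta ∈ conditioning set.
{beta, delta, gamma} does not satisfy the backdoor criterion.

No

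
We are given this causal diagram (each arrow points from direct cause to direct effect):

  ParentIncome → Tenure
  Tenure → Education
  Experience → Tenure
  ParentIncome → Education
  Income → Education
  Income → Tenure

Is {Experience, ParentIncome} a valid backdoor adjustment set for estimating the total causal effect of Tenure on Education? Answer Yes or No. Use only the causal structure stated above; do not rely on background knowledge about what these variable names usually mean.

Backdoor paths from Tenure to Education (paths whose first edge points into Tenure):
  P1: Tenure <- Income -> Education
  P2: Tenure <- ParentIncome -> Education
Condition 1 (no descendant of Tenure in the set): holds — descendants of Tenure are {Education}; none are in {Experience, ParentIncome}.
Condition 2 (every backdoor path blocked by {Experience, ParentIncome}):
  P1: open — no interior node is in the conditioning set.
  P2: blocked at fork node ParentIncome ∈ conditioning set.
{Experience, ParentIncome} does not satisfy the backdoor criterion.

No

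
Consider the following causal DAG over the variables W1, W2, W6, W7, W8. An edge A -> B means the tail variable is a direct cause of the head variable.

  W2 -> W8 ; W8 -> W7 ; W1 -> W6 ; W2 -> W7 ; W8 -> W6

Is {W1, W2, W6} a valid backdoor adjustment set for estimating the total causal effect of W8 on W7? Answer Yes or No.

Backdoor paths from W8 to W7 (paths whose first edge points into W8):
  P1: W8 <- W2 -> W7
Condition 1 (no descendant of W8 in the set): FAILS — W6 is a descendant of W8.
Condition 2 (every backdoor path blocked by {W1, W2, W6}):
  P1: blocked at fork node W2 ∈ conditioning set.
{W1, W2, W6} does not satisfy the backdoor criterion.

No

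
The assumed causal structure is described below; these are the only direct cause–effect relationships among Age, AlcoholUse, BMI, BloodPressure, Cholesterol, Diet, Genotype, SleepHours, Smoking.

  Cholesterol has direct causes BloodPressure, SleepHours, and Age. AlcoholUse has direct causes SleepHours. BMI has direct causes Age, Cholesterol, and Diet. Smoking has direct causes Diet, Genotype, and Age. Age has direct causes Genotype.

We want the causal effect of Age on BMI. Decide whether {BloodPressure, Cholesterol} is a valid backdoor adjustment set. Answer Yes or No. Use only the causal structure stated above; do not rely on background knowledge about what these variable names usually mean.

Backdoor paths from Age to BMI (paths whose first edge points into Age):
  P1: Age <- Genotype -> Smoking <- Diet -> BMI
Condition 1 (no descendant of Age in the set): FAILS — Cholesterol is a descendant of Age.
Condition 2 (every backdoor path blocked by {BloodPressure, Cholesterol}):
  P1: blocked at collider Smoking (neither it nor any descendant is in the conditioning set).
{BloodPressure, Cholesterol} does not satisfy the backdoor criterion.

No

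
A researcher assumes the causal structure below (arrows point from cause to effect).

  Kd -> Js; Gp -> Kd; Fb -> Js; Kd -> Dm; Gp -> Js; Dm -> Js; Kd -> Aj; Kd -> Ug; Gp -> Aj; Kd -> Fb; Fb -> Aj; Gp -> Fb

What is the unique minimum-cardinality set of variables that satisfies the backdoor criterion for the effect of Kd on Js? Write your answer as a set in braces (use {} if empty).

Variables eligible for adjustment (non-descendants of Kd, excluding Kd and Js): {Gp}.
Backdoor paths from Kd to Js:
  P1: Kd <- Gp -> Fb -> Js
  P2: Kd <- Gp -> Aj <- Fb -> Js
  P3: Kd <- Gp -> Js
The empty set is not sufficient: P1 (Kd <- Gp -> Fb -> Js) has no collider blocking it and no conditioned non-collider, so it is open.
Try {Gp}:
  P1: blocked at fork node Gp ∈ conditioning set.
  P2: blocked at fork node Gp ∈ conditioning set.
  P3: blocked at fork node Gp ∈ conditioning set.
{Gp} contains no descendant of Kd and blocks every backdoor path.
{Gp} is the unique smallest valid adjustment set.

{Gp}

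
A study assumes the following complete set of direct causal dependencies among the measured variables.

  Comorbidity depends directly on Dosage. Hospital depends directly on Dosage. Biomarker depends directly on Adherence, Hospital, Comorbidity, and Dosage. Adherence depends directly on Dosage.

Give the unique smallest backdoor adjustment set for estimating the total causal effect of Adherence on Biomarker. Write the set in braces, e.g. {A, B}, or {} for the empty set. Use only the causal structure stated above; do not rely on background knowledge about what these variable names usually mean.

{Dosage}

Variables eligible for adjustment (non-descendants of Adherence, excluding Adherence and Biomarker): {Comorbidity, Dosage, Hospital}.
Backdoor paths from Adherence to Biomarker:
  P1: Adherence <- Dosage -> Comorbidity -> Biomarker
  P2: Adherence <- Dosage -> Hospital -> Biomarker
  P3: Adherence <- Dosage -> Biomarker
The empty set is not sufficient: P1 (Adherence <- Dosage -> Comorbidity -> Biomarker) has no collider blocking it and no conditioned non-collider, so it is open.
Try {Dosage}:
  P1: blocked at fork node Dosage ∈ conditioning set.
  P2: blocked at fork node Dosage ∈ conditioning set.
  P3: blocked at fork node Dosage ∈ conditioning set.
{Dosage} contains no descendant of Adherence and blocks every backdoor path.
No other singleton works — e.g. {Comorbidity} leaves P2 open — so {Dosage} is the unique smallest valid adjustment set.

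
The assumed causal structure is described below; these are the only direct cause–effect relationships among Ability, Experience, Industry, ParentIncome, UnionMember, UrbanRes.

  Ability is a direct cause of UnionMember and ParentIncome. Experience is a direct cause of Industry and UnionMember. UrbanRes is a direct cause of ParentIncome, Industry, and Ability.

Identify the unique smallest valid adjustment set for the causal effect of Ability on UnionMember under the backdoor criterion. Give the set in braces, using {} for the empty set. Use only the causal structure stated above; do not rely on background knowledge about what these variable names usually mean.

Variables eligible for adjustment (non-descendants of Ability, excluding Ability and UnionMember): {Experience, Industry, UrbanRes}.
Backdoor paths from Ability to UnionMember:
  P1: Ability <- UrbanRes -> Industry <- Experience -> UnionMember
Each backdoor path contains an unconditioned collider, so every path is already blocked with the empty conditioning set:
  P1: blocked at collider Industry (neither it nor any descendant is in the conditioning set).
The empty set is therefore the unique smallest valid set.

{}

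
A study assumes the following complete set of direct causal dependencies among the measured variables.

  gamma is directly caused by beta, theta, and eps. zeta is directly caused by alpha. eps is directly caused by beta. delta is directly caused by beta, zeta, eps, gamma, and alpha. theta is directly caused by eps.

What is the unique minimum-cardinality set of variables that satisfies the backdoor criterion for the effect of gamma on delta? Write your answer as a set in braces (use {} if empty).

Variables eligible for adjustment (non-descendants of gamma, excluding gamma and delta): {alpha, beta, eps, theta, zeta}.
Backdoor paths from gamma to delta:
  P1: gamma <- beta -> eps -> delta
  P2: gamma <- beta -> delta
  P3: gamma <- eps <- beta -> delta
  P4: gamma <- eps -> delta
  P5: gamma <- theta <- eps <- beta -> delta
  P6: gamma <- theta <- eps -> delta
The empty set is not sufficient: P1 (gamma <- beta -> eps -> delta) has no collider blocking it and no conditioned non-collider, so it is open.
Try {beta, eps}:
  P1: blocked at fork node beta ∈ conditioning set.
  P2: blocked at fork node beta ∈ conditioning set.
  P3: blocked at chain node eps ∈ conditioning set.
  P4: blocked at fork node eps ∈ conditioning set.
  P5: blocked at chain node eps ∈ conditioning set.
  P6: blocked at fork node eps ∈ conditioning set.
{beta, eps} contains no descendant of gamma and blocks every backdoor path.
Every element of {beta, eps} is needed (dropping beta leaves P2 open; dropping eps leaves P4 open), so no proper subset is valid.
Among all size-2 subsets of the eligible variables, only {beta, eps} blocks every backdoor path, so it is the unique smallest valid adjustment set.

{beta, eps}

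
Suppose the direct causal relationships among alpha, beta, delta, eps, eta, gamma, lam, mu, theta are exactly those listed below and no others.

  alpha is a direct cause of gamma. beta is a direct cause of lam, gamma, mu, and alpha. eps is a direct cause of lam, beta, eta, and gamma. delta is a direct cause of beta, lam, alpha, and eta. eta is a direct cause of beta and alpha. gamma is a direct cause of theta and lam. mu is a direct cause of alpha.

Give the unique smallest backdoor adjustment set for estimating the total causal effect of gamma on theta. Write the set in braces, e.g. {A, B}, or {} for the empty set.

Variables eligible for adjustment (non-descendants of gamma, excluding gamma and theta): {alpha, beta, delta, eps, eta, mu}.
Backdoor paths from gamma to theta:
  (none)
With no backdoor paths the empty set already satisfies the criterion, and it is trivially minimal.

{}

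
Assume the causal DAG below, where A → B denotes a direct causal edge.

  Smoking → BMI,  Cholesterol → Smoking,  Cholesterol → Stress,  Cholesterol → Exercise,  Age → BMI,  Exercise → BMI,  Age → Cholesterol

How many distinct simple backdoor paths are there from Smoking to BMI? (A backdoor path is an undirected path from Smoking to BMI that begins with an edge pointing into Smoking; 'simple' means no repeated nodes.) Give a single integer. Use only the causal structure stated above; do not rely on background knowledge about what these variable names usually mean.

A backdoor path from Smoking to BMI is any simple undirected path whose first edge points into Smoking (i.e. leaves Smoking via a parent).
Parents of Smoking: {Cholesterol}.
Enumerating:
  P1: Smoking <- Cholesterol <- Age -> BMI
  P2: Smoking <- Cholesterol -> Exercise -> BMI
That exhausts the simple backdoor paths. Count: 2.

2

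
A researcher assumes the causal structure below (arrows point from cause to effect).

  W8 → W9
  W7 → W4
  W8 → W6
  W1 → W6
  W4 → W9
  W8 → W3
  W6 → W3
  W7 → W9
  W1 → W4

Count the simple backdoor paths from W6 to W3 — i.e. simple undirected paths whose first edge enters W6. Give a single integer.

3

A backdoor path from W6 to W3 is any simple undirected path whose first edge points into W6 (i.e. leaves W6 via a parent).
Parents of W6: {W1, W8}.
Enumerating:
  P1: W6 <- W1 -> W4 <- W7 -> W9 <- W8 -> W3
  P2: W6 <- W1 -> W4 -> W9 <- W8 -> W3
  P3: W6 <- W8 -> W3
That exhausts the simple backdoor paths. Count: 3.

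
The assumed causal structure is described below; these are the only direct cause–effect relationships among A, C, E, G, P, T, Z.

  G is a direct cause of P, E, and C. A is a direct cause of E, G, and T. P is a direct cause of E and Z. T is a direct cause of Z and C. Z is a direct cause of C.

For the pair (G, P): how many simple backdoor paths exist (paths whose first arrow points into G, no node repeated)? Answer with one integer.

A backdoor path from G to P is any simple undirected path whose first edge points into G (i.e. leaves G via a parent).
Parents of G: {A}.
Enumerating:
  P1: G <- A -> T -> Z <- P
  P2: G <- A -> T -> C <- Z <- P
  P3: G <- A -> E <- P
That exhausts the simple backdoor paths. Count: 3.

3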